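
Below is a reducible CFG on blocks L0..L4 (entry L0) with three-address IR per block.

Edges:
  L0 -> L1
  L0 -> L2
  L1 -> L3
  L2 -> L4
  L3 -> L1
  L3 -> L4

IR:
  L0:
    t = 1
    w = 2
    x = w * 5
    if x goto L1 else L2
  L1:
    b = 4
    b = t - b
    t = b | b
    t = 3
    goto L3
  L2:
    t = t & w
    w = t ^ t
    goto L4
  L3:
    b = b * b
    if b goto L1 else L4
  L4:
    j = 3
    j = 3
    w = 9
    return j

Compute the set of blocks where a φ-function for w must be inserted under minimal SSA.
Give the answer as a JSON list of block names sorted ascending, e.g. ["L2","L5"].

Answer: ["L4"]

Derivation:
idom tree: L1←L0 L2←L0 L3←L1 L4←L0
Dom∩ at merges:
  L1: preds {L0,L3}: {L0} ∩ {L0,L1,L3} = {L0}; idom=L0
  L4: preds {L2,L3}: {L0,L2} ∩ {L0,L1,L3} = {L0}; idom=L0

DF walk-up:
  join L1 pred L0: · stop@L0
  join L1 pred L3: L3→L1 stop@L0
  join L4 pred L2: L2 stop@L0
  join L4 pred L3: L3→L1 stop@L0
  DF(L0)=∅
  DF(L1)={L1,L4}
  DF(L2)={L4}
  DF(L3)={L1,L4}
  DF(L4)=∅

φ for w: defs {L0,L2,L4}
  DF⁺ = {L4}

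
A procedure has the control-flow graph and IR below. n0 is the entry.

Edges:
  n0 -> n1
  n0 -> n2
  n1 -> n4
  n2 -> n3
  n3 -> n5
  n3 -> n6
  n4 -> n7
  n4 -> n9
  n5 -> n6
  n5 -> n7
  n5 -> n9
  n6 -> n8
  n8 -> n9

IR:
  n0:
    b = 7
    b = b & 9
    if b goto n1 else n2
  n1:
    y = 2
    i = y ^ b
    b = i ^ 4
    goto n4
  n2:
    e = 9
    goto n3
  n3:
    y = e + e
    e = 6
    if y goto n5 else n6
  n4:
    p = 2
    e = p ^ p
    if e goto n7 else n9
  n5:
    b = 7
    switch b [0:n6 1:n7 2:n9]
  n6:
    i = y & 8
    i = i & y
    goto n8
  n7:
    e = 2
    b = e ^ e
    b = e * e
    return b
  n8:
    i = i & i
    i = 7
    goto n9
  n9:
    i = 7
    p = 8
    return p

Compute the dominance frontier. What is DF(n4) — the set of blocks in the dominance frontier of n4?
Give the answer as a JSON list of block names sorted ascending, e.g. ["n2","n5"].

idom tree: n1←n0 n2←n0 n3←n2 n4←n1 n5←n3 n6←n3 n7←n0 n8←n6 n9←n0
Join-block Dom:
  n6: preds {n3,n5}: {n0,n2,n3} ∩ {n0,n2,n3,n5} = {n0,n2,n3}; idom=n3
  n7: preds {n4,n5}: {n0,n1,n4} ∩ {n0,n2,n3,n5} = {n0}; idom=n0
  n9: preds {n4,n5,n8}: {n0,n1,n4} ∩ {n0,n2,n3,n5} ∩ {n0,n2,n3,n6,n8} = {n0}; idom=n0

DF derivation:
  join n6 pred n3: · stop@n3
  join n6 pred n5: n5 stop@n3
  join n7 pred n4: n4→n1 stop@n0
  join n7 pred n5: n5→n3→n2 stop@n0
  join n9 pred n4: n4→n1 stop@n0
  join n9 pred n5: n5→n3→n2 stop@n0
  join n9 pred n8: n8→n6→n3→n2 stop@n0
  DF(n0)=∅
  DF(n1)={n7,n9}
  DF(n2)={n7,n9}
  DF(n3)={n7,n9}
  DF(n4)={n7,n9}
  DF(n5)={n6,n7,n9}
  DF(n6)={n9}
  DF(n7)=∅
  DF(n8)={n9}
  DF(n9)=∅

DF(n4) = ["n7", "n9"]

Answer: ["n7", "n9"]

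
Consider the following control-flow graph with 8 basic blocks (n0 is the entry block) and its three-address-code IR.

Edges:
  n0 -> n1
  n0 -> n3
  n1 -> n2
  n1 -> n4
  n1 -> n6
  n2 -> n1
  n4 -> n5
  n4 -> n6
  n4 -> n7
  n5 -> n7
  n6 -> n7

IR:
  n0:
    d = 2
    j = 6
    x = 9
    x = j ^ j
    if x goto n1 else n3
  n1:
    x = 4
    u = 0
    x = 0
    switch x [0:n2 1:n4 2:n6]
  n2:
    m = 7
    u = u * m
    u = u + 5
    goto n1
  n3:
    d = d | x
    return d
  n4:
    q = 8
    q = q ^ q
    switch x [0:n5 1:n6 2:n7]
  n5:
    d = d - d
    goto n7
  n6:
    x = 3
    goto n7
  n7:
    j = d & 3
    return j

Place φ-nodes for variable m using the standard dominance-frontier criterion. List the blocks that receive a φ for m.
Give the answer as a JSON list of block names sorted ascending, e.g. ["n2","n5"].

Answer: ["n1"]

Derivation:
idom tree: n1←n0 n2←n1 n3←n0 n4←n1 n5←n4 n6←n1 n7←n1
Join-block Dom:
  n1: preds {n0,n2}: {n0} ∩ {n0,n1,n2} = {n0}; idom=n0
  n6: preds {n1,n4}: {n0,n1} ∩ {n0,n1,n4} = {n0,n1}; idom=n1
  n7: preds {n4,n5,n6}: {n0,n1,n4} ∩ {n0,n1,n4,n5} ∩ {n0,n1,n6} = {n0,n1}; idom=n1

DF walk-up:
  n1←n0: walk · to n0
  n1←n2: walk n2→n1 to n0
  n6←n1: walk · to n1
  n6←n4: walk n4 to n1
  n7←n4: walk n4 to n1
  n7←n5: walk n5→n4 to n1
  n7←n6: walk n6 to n1
  n0: DF=∅
  n1: DF={n1}
  n2: DF={n1}
  n3: DF=∅
  n4: DF={n6,n7}
  n5: DF={n7}
  n6: DF={n7}
  n7: DF=∅

φ for m: defs {n2}
  DF⁺ = {n1}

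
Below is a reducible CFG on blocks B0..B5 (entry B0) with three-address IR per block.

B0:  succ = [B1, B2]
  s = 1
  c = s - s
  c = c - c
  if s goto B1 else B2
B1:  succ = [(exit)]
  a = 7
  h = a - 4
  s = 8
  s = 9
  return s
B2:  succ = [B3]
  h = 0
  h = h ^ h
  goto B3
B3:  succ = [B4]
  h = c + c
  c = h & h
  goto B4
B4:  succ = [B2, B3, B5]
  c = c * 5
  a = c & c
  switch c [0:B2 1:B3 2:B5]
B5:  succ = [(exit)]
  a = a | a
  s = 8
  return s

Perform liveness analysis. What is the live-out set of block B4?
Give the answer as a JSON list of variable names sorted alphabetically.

def/use:
  B0 def {c,s} use ∅
  B1 def {a,h,s} use ∅
  B2 def {h} use ∅
  B3 def {c,h} use {c}
  B4 def {a,c} use {c}
  B5 def {a,s} use {a}

Backward fixpoint:
  live B0: ∅→{c}
  live B1: ∅→∅
  live B2: {c}→{c}
  live B3: {c}→{c}
  live B4: {c}→{a,c}
  live B5: {a}→∅

live-out(B4) = ["a", "c"]

Answer: ["a", "c"]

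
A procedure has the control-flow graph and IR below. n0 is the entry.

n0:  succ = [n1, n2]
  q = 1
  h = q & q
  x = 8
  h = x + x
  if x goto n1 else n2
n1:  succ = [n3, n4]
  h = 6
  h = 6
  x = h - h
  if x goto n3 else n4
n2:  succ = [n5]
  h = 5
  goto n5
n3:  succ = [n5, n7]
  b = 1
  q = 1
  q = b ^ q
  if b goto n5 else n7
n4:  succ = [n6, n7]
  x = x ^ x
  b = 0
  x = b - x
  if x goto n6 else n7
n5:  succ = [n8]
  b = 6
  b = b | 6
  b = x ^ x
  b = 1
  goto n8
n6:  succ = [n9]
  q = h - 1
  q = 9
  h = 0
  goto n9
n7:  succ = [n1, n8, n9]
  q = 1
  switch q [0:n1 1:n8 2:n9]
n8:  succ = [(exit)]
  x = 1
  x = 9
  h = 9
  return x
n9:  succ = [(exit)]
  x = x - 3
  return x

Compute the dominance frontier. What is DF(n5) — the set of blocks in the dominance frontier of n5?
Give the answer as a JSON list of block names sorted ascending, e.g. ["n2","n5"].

idom tree: n1←n0 n2←n0 n3←n1 n4←n1 n5←n0 n6←n4 n7←n1 n8←n0 n9←n1
Join-block Dom:
  n1: preds {n0,n7}: {n0} ∩ {n0,n1,n7} = {n0}; idom=n0
  n5: preds {n2,n3}: {n0,n2} ∩ {n0,n1,n3} = {n0}; idom=n0
  n7: preds {n3,n4}: {n0,n1,n3} ∩ {n0,n1,n4} = {n0,n1}; idom=n1
  n8: preds {n5,n7}: {n0,n5} ∩ {n0,n1,n7} = {n0}; idom=n0
  n9: preds {n6,n7}: {n0,n1,n4,n6} ∩ {n0,n1,n7} = {n0,n1}; idom=n1

DF walk-up:
  join n1 pred n0: · stop@n0
  join n1 pred n7: n7→n1 stop@n0
  join n5 pred n2: n2 stop@n0
  join n5 pred n3: n3→n1 stop@n0
  join n7 pred n3: n3 stop@n1
  join n7 pred n4: n4 stop@n1
  join n8 pred n5: n5 stop@n0
  join n8 pred n7: n7→n1 stop@n0
  join n9 pred n6: n6→n4 stop@n1
  join n9 pred n7: n7 stop@n1
  DF(n0)=∅
  DF(n1)={n1,n5,n8}
  DF(n2)={n5}
  DF(n3)={n5,n7}
  DF(n4)={n7,n9}
  DF(n5)={n8}
  DF(n6)={n9}
  DF(n7)={n1,n8,n9}
  DF(n8)=∅
  DF(n9)=∅

DF(n5) = ["n8"]

Answer: ["n8"]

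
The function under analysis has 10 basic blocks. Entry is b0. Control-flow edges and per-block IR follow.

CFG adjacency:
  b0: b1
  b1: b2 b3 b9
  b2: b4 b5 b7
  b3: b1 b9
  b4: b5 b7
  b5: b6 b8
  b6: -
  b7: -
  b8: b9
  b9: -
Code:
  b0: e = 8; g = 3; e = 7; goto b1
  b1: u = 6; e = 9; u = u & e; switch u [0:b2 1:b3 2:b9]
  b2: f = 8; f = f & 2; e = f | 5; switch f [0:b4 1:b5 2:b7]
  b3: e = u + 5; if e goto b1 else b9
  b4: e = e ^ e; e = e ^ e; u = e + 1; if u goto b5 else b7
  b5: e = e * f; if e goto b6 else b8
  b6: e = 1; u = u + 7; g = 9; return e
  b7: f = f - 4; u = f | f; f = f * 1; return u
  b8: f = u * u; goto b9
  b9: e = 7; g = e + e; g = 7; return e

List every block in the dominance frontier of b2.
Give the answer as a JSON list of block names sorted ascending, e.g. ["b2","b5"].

idom tree: b1←b0 b2←b1 b3←b1 b4←b2 b5←b2 b6←b5 b7←b2 b8←b5 b9←b1
Dom∩ at merges:
  b1: preds {b0,b3}: {b0} ∩ {b0,b1,b3} = {b0}; idom=b0
  b5: preds {b2,b4}: {b0,b1,b2} ∩ {b0,b1,b2,b4} = {b0,b1,b2}; idom=b2
  b7: preds {b2,b4}: {b0,b1,b2} ∩ {b0,b1,b2,b4} = {b0,b1,b2}; idom=b2
  b9: preds {b1,b3,b8}: {b0,b1} ∩ {b0,b1,b3} ∩ {b0,b1,b2,b5,b8} = {b0,b1}; idom=b1

DF walk-up:
  join b1 pred b0: · stop@b0
  join b1 pred b3: b3→b1 stop@b0
  join b5 pred b2: · stop@b2
  join b5 pred b4: b4 stop@b2
  join b7 pred b2: · stop@b2
  join b7 pred b4: b4 stop@b2
  join b9 pred b1: · stop@b1
  join b9 pred b3: b3 stop@b1
  join b9 pred b8: b8→b5→b2 stop@b1
  DF(b0)=∅
  DF(b1)={b1}
  DF(b2)={b9}
  DF(b3)={b1,b9}
  DF(b4)={b5,b7}
  DF(b5)={b9}
  DF(b6)=∅
  DF(b7)=∅
  DF(b8)={b9}
  DF(b9)=∅

DF(b2) = ["b9"]

Answer: ["b9"]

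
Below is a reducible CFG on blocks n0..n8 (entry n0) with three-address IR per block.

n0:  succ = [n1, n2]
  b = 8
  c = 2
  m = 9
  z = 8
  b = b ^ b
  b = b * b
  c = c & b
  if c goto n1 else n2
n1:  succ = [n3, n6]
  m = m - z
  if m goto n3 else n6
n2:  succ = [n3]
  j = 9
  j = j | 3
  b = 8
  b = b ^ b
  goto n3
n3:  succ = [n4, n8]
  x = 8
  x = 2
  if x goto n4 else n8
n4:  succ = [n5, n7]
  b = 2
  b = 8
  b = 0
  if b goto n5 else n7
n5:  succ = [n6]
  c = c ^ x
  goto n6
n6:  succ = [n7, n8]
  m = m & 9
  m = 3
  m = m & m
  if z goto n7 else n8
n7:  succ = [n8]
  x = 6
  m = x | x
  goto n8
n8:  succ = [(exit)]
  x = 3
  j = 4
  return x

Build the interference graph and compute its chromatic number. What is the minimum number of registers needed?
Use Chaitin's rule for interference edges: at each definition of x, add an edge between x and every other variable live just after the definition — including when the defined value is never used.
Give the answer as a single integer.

Per-block:
  n0: {b,c,m,z} / ∅
  n1: {m} / {m,z}
  n2: {b,j} / ∅
  n3: {x} / ∅
  n4: {b} / ∅
  n5: {c} / {c,x}
  n6: {m} / {m,z}
  n7: {m,x} / ∅
  n8: {j,x} / ∅

Backward fixpoint:
  live n0: ∅→{c,m,z}
  live n1: {c,m,z}→{c,m,z}
  live n2: {c,m,z}→{c,m,z}
  live n3: {c,m,z}→{c,m,x,z}
  live n4: {c,m,x,z}→{c,m,x,z}
  live n5: {c,m,x,z}→{m,z}
  live n6: {m,z}→∅
  live n7: ∅→∅
  live n8: ∅→∅

Interference:
  b↔{c,m,x,z}
  c↔{b,j,m,x,z}
  j↔{c,m,x,z}
  m↔{b,c,j,x,z}
  x↔{b,c,j,m,z}
  z↔{b,c,j,m,x}

Colouring:
  {b,c,m,x,z} pairwise interfere (5-clique) ⇒ χ ≥ 5
  assign b→c4 c→c0 j→c4 m→c1 x→c2 z→c3 — no edge inside a register ⇒ χ ≤ 5
  χ = 5

Answer: 5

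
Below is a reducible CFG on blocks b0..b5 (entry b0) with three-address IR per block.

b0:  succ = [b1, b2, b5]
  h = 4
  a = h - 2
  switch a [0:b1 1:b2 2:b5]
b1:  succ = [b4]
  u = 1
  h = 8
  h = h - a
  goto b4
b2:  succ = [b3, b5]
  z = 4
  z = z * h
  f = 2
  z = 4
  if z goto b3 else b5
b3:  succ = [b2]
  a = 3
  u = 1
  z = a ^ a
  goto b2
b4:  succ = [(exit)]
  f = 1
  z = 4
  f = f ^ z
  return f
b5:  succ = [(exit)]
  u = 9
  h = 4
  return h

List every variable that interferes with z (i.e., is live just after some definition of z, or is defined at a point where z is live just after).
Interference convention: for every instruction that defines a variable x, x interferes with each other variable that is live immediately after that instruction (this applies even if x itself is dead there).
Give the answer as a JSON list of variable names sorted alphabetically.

Block summaries:
  b0 def {a,h} use ∅
  b1 def {h,u} use {a}
  b2 def {f,z} use {h}
  b3 def {a,u,z} use ∅
  b4 def {f,z} use ∅
  b5 def {h,u} use ∅

Liveness:
  live b0: ∅→{a,h}
  live b1: {a}→∅
  live b2: {h}→{h}
  live b3: {h}→{h}
  live b4: ∅→∅
  live b5: ∅→∅

Interference:
  a — {h,u}
  f — {h,z}
  h — {a,f,u,z}
  u — {a,h}
  z — {f,h}

N(z) = ["f", "h"]

Answer: ["f", "h"]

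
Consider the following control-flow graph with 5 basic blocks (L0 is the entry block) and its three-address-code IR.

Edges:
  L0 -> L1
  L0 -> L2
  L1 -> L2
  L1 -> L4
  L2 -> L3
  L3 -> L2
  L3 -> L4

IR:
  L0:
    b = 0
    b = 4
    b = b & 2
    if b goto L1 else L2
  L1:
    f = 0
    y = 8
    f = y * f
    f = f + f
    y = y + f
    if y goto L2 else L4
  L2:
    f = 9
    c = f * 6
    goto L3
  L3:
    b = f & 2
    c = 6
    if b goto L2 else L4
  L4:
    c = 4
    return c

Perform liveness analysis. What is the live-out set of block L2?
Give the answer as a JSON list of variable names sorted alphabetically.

def/use:
  L0: def={b} ue=∅
  L1: def={f,y} ue=∅
  L2: def={c,f} ue=∅
  L3: def={b,c} ue={f}
  L4: def={c} ue=∅

Backward fixpoint:
  L0: in=∅ out=∅
  L1: in=∅ out=∅
  L2: in=∅ out={f}
  L3: in={f} out=∅
  L4: in=∅ out=∅

live-out(L2) = ["f"]

Answer: ["f"]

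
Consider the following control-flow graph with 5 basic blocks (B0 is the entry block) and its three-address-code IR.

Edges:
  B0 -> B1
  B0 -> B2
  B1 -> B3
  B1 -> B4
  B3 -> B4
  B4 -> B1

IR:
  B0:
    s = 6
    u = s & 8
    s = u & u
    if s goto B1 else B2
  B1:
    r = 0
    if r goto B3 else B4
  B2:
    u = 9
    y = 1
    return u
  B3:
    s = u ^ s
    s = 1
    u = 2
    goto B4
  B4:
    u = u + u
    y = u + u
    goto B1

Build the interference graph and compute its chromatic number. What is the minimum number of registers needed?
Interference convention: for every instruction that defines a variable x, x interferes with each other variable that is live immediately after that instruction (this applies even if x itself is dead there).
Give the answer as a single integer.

Per-block:
  B0: {s,u} / ∅
  B1: {r} / ∅
  B2: {u,y} / ∅
  B3: {s,u} / {s,u}
  B4: {u,y} / {u}

Liveness:
  B0: in=∅ out={s,u}
  B1: in={s,u} out={s,u}
  B2: in=∅ out=∅
  B3: in={s,u} out={s,u}
  B4: in={s,u} out={s,u}

Conflict graph:
  r — {s,u}
  s — {r,u,y}
  u — {r,s,y}
  y — {s,u}

Colouring:
  clique {r,s,u} ⇒ need ≥ 3
  3-colouring: c0={s}  c1={u}  c2={r,y}
  χ = 3

Answer: 3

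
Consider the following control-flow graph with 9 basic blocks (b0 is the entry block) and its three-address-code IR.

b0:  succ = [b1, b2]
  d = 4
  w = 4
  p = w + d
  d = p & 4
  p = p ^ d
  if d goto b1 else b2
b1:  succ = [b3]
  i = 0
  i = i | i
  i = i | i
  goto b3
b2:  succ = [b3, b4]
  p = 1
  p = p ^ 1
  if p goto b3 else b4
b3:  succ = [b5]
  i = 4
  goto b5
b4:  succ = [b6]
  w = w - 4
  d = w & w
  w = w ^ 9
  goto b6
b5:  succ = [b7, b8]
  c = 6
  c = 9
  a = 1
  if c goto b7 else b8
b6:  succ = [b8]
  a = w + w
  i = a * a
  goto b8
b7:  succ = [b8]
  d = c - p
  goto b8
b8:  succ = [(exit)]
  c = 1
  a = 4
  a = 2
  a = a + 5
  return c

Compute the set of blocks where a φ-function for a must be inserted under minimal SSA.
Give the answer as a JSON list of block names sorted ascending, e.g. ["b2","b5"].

idom tree: b1←b0 b2←b0 b3←b0 b4←b2 b5←b3 b6←b4 b7←b5 b8←b0
Dom at joins:
  b3: preds {b1,b2}: {b0,b1} ∩ {b0,b2} = {b0}; idom=b0
  b8: preds {b5,b6,b7}: {b0,b3,b5} ∩ {b0,b2,b4,b6} ∩ {b0,b3,b5,b7} = {b0}; idom=b0

DF derivation:
  b3←b1: walk b1 to b0
  b3←b2: walk b2 to b0
  b8←b5: walk b5→b3 to b0
  b8←b6: walk b6→b4→b2 to b0
  b8←b7: walk b7→b5→b3 to b0
  DF(b0)=∅
  DF(b1)={b3}
  DF(b2)={b3,b8}
  DF(b3)={b8}
  DF(b4)={b8}
  DF(b5)={b8}
  DF(b6)={b8}
  DF(b7)={b8}
  DF(b8)=∅

φ for a: defs {b5,b6,b8}
  DF⁺ = {b8}

Answer: ["b8"]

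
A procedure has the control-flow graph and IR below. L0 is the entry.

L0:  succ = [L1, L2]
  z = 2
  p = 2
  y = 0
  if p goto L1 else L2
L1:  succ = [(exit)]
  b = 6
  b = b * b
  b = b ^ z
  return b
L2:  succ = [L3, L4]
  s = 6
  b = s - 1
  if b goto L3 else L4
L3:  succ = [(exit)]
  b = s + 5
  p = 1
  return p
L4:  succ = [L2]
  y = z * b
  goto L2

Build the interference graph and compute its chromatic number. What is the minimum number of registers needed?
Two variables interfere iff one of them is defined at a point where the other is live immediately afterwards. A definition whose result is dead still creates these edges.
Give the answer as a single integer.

Answer: 3

Analysis:
def/use:
  L0 def {p,y,z} use ∅
  L1 def {b} use {z}
  L2 def {b,s} use ∅
  L3 def {b,p} use {s}
  L4 def {y} use {b,z}

Backward fixpoint:
  live L0: ∅→{z}
  live L1: {z}→∅
  live L2: {z}→{b,s,z}
  live L3: {s}→∅
  live L4: {b,z}→{z}

Conflict graph:
  b — {s,z}
  p — {y,z}
  s — {b,z}
  y — {p,z}
  z — {b,p,s,y}

Registers:
  {b,s,z} pairwise interfere (3-clique) ⇒ χ ≥ 3
  assign b→r1 p→r1 s→r2 y→r2 z→r0 — no edge inside a register ⇒ χ ≤ 3
  χ = 3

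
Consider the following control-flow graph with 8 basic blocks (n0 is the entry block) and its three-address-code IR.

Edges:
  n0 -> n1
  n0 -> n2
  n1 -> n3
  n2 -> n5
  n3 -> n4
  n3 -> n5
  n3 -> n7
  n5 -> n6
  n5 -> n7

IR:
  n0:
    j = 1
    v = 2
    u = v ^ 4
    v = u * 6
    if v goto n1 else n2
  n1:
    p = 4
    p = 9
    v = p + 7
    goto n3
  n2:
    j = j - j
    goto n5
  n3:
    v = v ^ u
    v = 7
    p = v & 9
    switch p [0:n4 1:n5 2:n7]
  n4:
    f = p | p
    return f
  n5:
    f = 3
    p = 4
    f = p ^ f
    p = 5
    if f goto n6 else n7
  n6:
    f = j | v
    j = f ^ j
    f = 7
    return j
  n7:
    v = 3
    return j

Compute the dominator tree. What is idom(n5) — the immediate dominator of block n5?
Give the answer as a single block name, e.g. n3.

Answer: n0

Working:
idom tree: n1←n0 n2←n0 n3←n1 n4←n3 n5←n0 n6←n5 n7←n0
Dom∩ at merges:
  n5: preds {n2,n3}: {n0,n2} ∩ {n0,n1,n3} = {n0}; idom=n0
  n7: preds {n3,n5}: {n0,n1,n3} ∩ {n0,n5} = {n0}; idom=n0

idom(n5) = n0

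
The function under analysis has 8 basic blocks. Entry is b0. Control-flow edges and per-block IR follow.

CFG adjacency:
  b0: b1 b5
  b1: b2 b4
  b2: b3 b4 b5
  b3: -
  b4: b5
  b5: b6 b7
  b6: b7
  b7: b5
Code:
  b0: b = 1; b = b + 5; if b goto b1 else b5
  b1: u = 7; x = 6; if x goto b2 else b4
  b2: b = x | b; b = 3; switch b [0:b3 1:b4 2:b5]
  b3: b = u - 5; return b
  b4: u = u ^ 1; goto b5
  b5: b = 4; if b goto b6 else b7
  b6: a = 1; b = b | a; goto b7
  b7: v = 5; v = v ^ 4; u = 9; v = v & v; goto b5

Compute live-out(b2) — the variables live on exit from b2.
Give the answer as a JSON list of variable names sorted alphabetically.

Block summaries:
  b0: {b} / ∅
  b1: {u,x} / ∅
  b2: {b} / {b,x}
  b3: {b} / {u}
  b4: {u} / {u}
  b5: {b} / ∅
  b6: {a,b} / {b}
  b7: {u,v} / ∅

Liveness:
  live b0: ∅→{b}
  live b1: {b}→{b,u,x}
  live b2: {b,u,x}→{u}
  live b3: {u}→∅
  live b4: {u}→∅
  live b5: ∅→{b}
  live b6: {b}→∅
  live b7: ∅→∅

live-out(b2) = ["u"]

Answer: ["u"]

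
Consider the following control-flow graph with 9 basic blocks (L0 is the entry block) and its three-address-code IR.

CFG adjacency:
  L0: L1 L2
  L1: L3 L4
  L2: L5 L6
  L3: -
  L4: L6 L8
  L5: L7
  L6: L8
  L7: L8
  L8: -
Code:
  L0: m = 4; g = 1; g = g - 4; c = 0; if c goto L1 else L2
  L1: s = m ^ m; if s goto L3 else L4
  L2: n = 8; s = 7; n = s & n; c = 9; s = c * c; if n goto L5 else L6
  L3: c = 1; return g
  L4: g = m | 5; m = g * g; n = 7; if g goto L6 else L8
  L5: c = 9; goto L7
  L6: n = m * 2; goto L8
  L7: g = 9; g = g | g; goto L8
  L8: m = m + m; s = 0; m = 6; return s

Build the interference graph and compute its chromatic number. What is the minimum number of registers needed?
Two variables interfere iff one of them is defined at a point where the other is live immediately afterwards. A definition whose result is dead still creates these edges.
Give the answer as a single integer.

Per-block:
  L0: {c,g,m} / ∅
  L1: {s} / {m}
  L2: {c,n,s} / ∅
  L3: {c} / {g}
  L4: {g,m,n} / {m}
  L5: {c} / ∅
  L6: {n} / {m}
  L7: {g} / ∅
  L8: {m,s} / {m}

Live sets:
  L0: in=∅ out={g,m}
  L1: in={g,m} out={g,m}
  L2: in={m} out={m}
  L3: in={g} out=∅
  L4: in={m} out={m}
  L5: in={m} out={m}
  L6: in={m} out={m}
  L7: in={m} out={m}
  L8: in={m} out=∅

Interference:
  c↔{g,m,n}
  g↔{c,m,n,s}
  m↔{c,g,n,s}
  n↔{c,g,m,s}
  s↔{g,m,n}

Colouring:
  lower bound: {c,g,m,n} mutually conflict ⇒ χ ≥ 4
  assign c→r3 g→r0 m→r1 n→r2 s→r3 — no edge inside a register ⇒ χ ≤ 4
  χ = 4

Answer: 4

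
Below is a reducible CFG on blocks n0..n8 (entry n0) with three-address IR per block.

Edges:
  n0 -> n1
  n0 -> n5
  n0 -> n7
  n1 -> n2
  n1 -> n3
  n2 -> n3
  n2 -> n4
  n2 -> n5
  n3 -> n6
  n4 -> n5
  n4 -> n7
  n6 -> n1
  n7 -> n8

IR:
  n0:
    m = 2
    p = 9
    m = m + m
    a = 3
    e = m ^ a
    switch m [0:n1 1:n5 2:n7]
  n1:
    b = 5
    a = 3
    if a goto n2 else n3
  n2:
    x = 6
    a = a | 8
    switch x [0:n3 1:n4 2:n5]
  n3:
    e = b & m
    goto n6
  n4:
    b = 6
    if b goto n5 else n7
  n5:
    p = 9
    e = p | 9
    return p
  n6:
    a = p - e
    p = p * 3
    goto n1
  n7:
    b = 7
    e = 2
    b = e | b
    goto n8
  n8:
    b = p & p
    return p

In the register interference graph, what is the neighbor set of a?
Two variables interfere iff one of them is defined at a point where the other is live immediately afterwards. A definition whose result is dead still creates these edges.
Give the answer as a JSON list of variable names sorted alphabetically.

Answer: ["b", "m", "p", "x"]

Derivation:
Block summaries:
  n0: {a,e,m,p} / ∅
  n1: {a,b} / ∅
  n2: {a,x} / {a}
  n3: {e} / {b,m}
  n4: {b} / ∅
  n5: {e,p} / ∅
  n6: {a,p} / {e,p}
  n7: {b,e} / ∅
  n8: {b} / {p}

Backward fixpoint:
  n0 li=∅ lo={m,p}
  n1 li={m,p} lo={a,b,m,p}
  n2 li={a,b,m,p} lo={b,m,p}
  n3 li={b,m,p} lo={e,m,p}
  n4 li={p} lo={p}
  n5 li=∅ lo=∅
  n6 li={e,m,p} lo={m,p}
  n7 li={p} lo={p}
  n8 li={p} lo=∅

Interfere edges:
  a: {b,m,p,x}
  b: {a,e,m,p,x}
  e: {b,m,p}
  m: {a,b,e,p,x}
  p: {a,b,e,m,x}
  x: {a,b,m,p}

N(a) = ["b", "m", "p", "x"]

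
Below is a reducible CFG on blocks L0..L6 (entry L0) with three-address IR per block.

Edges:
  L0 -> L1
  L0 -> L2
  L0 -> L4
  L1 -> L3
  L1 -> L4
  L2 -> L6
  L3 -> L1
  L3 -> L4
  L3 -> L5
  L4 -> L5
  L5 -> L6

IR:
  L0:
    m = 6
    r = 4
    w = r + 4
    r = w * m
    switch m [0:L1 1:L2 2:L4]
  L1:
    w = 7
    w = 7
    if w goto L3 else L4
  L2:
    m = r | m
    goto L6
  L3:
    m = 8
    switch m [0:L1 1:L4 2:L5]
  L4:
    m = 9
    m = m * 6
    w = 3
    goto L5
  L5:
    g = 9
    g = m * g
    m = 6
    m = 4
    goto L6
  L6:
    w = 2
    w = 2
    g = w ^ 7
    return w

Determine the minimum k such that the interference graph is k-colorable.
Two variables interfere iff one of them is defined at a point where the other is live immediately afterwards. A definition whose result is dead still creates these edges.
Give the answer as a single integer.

def/use:
  L0: {m,r,w} / ∅
  L1: {w} / ∅
  L2: {m} / {m,r}
  L3: {m} / ∅
  L4: {m,w} / ∅
  L5: {g,m} / {m}
  L6: {g,w} / ∅

Liveness:
  L0 li=∅ lo={m,r}
  L1 li=∅ lo=∅
  L2 li={m,r} lo=∅
  L3 li=∅ lo={m}
  L4 li=∅ lo={m}
  L5 li={m} lo=∅
  L6 li=∅ lo=∅

Interference:
  g↔{m,w}
  m↔{g,r,w}
  r↔{m}
  w↔{g,m}

Registers:
  {g,m,w} pairwise interfere (3-clique) ⇒ χ ≥ 3
  assign g→c1 m→c0 r→c1 w→c2 — no edge inside a register ⇒ χ ≤ 3
  χ = 3

Answer: 3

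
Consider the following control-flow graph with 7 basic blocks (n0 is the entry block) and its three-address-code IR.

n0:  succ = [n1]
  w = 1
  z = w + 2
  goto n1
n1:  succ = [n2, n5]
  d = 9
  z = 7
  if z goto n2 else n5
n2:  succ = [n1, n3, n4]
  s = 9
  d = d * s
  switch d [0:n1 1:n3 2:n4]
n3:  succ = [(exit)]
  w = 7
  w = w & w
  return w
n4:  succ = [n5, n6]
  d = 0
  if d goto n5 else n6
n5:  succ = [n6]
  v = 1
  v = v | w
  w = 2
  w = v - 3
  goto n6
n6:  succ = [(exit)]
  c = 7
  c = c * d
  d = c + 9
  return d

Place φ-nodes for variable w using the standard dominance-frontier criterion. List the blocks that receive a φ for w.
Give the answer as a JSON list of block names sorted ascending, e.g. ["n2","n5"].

Answer: ["n6"]

Derivation:
idom tree: n1←n0 n2←n1 n3←n2 n4←n2 n5←n1 n6←n1
Dom∩ at merges:
  n1: preds {n0,n2}: {n0} ∩ {n0,n1,n2} = {n0}; idom=n0
  n5: preds {n1,n4}: {n0,n1} ∩ {n0,n1,n2,n4} = {n0,n1}; idom=n1
  n6: preds {n4,n5}: {n0,n1,n2,n4} ∩ {n0,n1,n5} = {n0,n1}; idom=n1

Frontier:
  join n1 pred n0: · stop@n0
  join n1 pred n2: n2→n1 stop@n0
  join n5 pred n1: · stop@n1
  join n5 pred n4: n4→n2 stop@n1
  join n6 pred n4: n4→n2 stop@n1
  join n6 pred n5: n5 stop@n1
  n0 → ∅
  n1 → {n1}
  n2 → {n1,n5,n6}
  n3 → ∅
  n4 → {n5,n6}
  n5 → {n6}
  n6 → ∅

φ for w: defs {n0,n3,n5}
  DF⁺ = {n6}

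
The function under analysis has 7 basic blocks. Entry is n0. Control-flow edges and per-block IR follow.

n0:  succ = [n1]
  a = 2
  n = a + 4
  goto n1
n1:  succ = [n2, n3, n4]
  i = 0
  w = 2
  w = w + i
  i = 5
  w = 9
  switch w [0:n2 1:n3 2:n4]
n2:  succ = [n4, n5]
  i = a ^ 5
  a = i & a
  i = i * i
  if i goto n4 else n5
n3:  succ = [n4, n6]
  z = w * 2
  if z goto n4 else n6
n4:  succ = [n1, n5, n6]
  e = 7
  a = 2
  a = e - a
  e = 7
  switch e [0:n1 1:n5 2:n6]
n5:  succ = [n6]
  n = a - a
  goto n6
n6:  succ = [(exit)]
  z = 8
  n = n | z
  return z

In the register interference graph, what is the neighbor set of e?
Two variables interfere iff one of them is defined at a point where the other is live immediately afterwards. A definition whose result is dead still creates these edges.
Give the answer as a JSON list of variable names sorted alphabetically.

Answer: ["a", "n"]

Derivation:
Per-block:
  n0: def={a,n} ue=∅
  n1: def={i,w} ue=∅
  n2: def={a,i} ue={a}
  n3: def={z} ue={w}
  n4: def={a,e} ue=∅
  n5: def={n} ue={a}
  n6: def={n,z} ue={n}

Liveness:
  n0: in=∅ out={a,n}
  n1: in={a,n} out={a,n,w}
  n2: in={a,n} out={a,n}
  n3: in={n,w} out={n}
  n4: in={n} out={a,n}
  n5: in={a} out={n}
  n6: in={n} out=∅

Conflict graph:
  a: {e,i,n,w}
  e: {a,n}
  i: {a,n,w}
  n: {a,e,i,w,z}
  w: {a,i,n}
  z: {n}

N(e) = ["a", "n"]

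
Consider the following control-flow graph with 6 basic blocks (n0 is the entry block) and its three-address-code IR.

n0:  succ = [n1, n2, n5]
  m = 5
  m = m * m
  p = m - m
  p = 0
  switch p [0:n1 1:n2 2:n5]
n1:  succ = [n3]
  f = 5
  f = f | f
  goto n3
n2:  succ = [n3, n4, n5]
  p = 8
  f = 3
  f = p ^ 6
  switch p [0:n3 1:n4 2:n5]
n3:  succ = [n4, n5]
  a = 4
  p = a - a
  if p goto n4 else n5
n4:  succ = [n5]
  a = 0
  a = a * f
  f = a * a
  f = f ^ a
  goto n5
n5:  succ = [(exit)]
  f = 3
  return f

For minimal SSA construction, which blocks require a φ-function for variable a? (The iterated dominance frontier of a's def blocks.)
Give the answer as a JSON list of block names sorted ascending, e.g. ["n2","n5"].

Answer: ["n4", "n5"]

Working:
idom tree: n1←n0 n2←n0 n3←n0 n4←n0 n5←n0
Dom at joins:
  n3: preds {n1,n2}: {n0,n1} ∩ {n0,n2} = {n0}; idom=n0
  n4: preds {n2,n3}: {n0,n2} ∩ {n0,n3} = {n0}; idom=n0
  n5: preds {n0,n2,n3,n4}: {n0} ∩ {n0,n2} ∩ {n0,n3} ∩ {n0,n4} = {n0}; idom=n0

Frontier:
  n3←n1: walk n1 to n0
  n3←n2: walk n2 to n0
  n4←n2: walk n2 to n0
  n4←n3: walk n3 to n0
  n5←n0: walk · to n0
  n5←n2: walk n2 to n0
  n5←n3: walk n3 to n0
  n5←n4: walk n4 to n0
  DF(n0)=∅
  DF(n1)={n3}
  DF(n2)={n3,n4,n5}
  DF(n3)={n4,n5}
  DF(n4)={n5}
  DF(n5)=∅

φ for a: defs {n3,n4}
  DF⁺ = {n4,n5}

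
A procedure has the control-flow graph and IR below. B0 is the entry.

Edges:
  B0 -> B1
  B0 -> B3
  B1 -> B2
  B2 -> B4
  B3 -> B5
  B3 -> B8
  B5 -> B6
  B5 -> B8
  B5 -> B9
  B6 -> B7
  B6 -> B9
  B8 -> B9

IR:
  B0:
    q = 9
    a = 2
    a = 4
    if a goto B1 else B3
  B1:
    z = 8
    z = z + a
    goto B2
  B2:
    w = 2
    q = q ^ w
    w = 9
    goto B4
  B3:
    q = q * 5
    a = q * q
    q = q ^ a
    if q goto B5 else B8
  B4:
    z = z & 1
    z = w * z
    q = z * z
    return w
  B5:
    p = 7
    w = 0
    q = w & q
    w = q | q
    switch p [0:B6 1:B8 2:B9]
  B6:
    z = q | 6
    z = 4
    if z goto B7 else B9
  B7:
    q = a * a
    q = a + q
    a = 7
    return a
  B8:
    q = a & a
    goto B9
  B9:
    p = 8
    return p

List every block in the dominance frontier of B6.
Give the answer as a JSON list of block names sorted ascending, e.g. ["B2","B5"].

idom tree: B1←B0 B2←B1 B3←B0 B4←B2 B5←B3 B6←B5 B7←B6 B8←B3 B9←B3
Dom∩ at merges:
  B8: preds {B3,B5}: {B0,B3} ∩ {B0,B3,B5} = {B0,B3}; idom=B3
  B9: preds {B5,B6,B8}: {B0,B3,B5} ∩ {B0,B3,B5,B6} ∩ {B0,B3,B8} = {B0,B3}; idom=B3

DF derivation:
  B8←B3: walk · to B3
  B8←B5: walk B5 to B3
  B9←B5: walk B5 to B3
  B9←B6: walk B6→B5 to B3
  B9←B8: walk B8 to B3
  DF(B0)=∅
  DF(B1)=∅
  DF(B2)=∅
  DF(B3)=∅
  DF(B4)=∅
  DF(B5)={B8,B9}
  DF(B6)={B9}
  DF(B7)=∅
  DF(B8)={B9}
  DF(B9)=∅

DF(B6) = ["B9"]

Answer: ["B9"]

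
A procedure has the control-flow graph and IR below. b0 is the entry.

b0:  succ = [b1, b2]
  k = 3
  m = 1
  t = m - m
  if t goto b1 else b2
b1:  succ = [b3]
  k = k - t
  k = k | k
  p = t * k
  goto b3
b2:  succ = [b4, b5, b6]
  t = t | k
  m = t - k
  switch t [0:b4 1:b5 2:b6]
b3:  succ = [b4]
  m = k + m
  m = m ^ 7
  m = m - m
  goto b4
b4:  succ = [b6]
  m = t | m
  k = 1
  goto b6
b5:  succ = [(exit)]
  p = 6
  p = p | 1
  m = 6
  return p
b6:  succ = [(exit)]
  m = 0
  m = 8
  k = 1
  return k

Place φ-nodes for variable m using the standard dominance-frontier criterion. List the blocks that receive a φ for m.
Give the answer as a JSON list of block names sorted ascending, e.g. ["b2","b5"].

Answer: ["b4", "b6"]

Derivation:
idom tree: b1←b0 b2←b0 b3←b1 b4←b0 b5←b2 b6←b0
Join-block Dom:
  b4: preds {b2,b3}: {b0,b2} ∩ {b0,b1,b3} = {b0}; idom=b0
  b6: preds {b2,b4}: {b0,b2} ∩ {b0,b4} = {b0}; idom=b0

Frontier:
  join b4 pred b2: b2 stop@b0
  join b4 pred b3: b3→b1 stop@b0
  join b6 pred b2: b2 stop@b0
  join b6 pred b4: b4 stop@b0
  DF(b0)=∅
  DF(b1)={b4}
  DF(b2)={b4,b6}
  DF(b3)={b4}
  DF(b4)={b6}
  DF(b5)=∅
  DF(b6)=∅

φ for m: defs {b0,b2,b3,b4,b5,b6}
  DF⁺ = {b4,b6}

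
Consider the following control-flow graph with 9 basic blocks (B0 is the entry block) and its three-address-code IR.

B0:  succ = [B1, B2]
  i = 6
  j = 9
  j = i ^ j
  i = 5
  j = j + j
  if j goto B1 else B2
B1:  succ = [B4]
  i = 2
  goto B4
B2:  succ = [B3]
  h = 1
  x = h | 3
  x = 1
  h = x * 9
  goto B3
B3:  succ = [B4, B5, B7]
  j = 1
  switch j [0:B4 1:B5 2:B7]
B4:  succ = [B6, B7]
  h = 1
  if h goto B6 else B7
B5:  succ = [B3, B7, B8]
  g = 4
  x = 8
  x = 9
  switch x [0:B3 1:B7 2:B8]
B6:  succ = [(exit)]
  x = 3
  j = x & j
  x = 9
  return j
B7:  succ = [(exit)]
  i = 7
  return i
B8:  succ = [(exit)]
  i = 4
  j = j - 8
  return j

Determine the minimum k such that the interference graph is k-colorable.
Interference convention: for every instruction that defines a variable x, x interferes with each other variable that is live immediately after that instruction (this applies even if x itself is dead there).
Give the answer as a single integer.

Answer: 2

Derivation:
Block summaries:
  B0: {i,j} / ∅
  B1: {i} / ∅
  B2: {h,x} / ∅
  B3: {j} / ∅
  B4: {h} / ∅
  B5: {g,x} / ∅
  B6: {j,x} / {j}
  B7: {i} / ∅
  B8: {i,j} / {j}

Liveness:
  live B0: ∅→{j}
  live B1: {j}→{j}
  live B2: ∅→∅
  live B3: ∅→{j}
  live B4: {j}→{j}
  live B5: {j}→{j}
  live B6: {j}→∅
  live B7: ∅→∅
  live B8: {j}→∅

Interfere edges:
  g — {j}
  h — {j}
  i — {j}
  j — {g,h,i,x}
  x — {j}

Colouring:
  lower bound: {g,j} mutually conflict ⇒ χ ≥ 2
  2-colouring: R0={j}  R1={g,h,i,x}
  χ = 2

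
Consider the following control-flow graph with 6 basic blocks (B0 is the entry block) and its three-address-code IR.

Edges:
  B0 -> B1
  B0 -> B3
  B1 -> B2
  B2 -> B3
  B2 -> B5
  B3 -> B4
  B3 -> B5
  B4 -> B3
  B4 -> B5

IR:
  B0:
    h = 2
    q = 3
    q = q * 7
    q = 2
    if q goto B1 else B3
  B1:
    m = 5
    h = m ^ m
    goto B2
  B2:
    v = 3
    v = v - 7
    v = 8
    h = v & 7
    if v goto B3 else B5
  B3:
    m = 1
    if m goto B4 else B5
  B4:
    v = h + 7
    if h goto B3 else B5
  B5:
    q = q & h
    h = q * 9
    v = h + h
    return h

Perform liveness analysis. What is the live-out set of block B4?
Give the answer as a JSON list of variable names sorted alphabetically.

Answer: ["h", "q"]

Analysis:
Block summaries:
  B0: {h,q} / ∅
  B1: {h,m} / ∅
  B2: {h,v} / ∅
  B3: {m} / ∅
  B4: {v} / {h}
  B5: {h,q,v} / {h,q}

Liveness:
  live B0: ∅→{h,q}
  live B1: {q}→{q}
  live B2: {q}→{h,q}
  live B3: {h,q}→{h,q}
  live B4: {h,q}→{h,q}
  live B5: {h,q}→∅

live-out(B4) = ["h", "q"]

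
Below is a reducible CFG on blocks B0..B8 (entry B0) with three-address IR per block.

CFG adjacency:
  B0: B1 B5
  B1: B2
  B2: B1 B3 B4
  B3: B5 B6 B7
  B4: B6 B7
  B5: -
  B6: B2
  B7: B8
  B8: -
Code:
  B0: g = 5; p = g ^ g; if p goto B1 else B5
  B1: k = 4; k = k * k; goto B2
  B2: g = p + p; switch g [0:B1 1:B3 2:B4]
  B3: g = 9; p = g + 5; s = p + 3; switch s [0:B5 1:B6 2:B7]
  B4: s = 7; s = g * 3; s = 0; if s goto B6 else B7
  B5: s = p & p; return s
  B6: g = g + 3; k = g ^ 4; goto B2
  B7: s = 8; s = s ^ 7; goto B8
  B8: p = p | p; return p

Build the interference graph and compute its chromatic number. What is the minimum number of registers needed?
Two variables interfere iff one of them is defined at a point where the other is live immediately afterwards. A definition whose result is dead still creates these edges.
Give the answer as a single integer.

Answer: 3

Analysis:
Per-block:
  B0 def {g,p} use ∅
  B1 def {k} use ∅
  B2 def {g} use {p}
  B3 def {g,p,s} use ∅
  B4 def {s} use {g}
  B5 def {s} use {p}
  B6 def {g,k} use {g}
  B7 def {s} use ∅
  B8 def {p} use {p}

Liveness:
  live B0: ∅→{p}
  live B1: {p}→{p}
  live B2: {p}→{g,p}
  live B3: ∅→{g,p}
  live B4: {g,p}→{g,p}
  live B5: {p}→∅
  live B6: {g,p}→{p}
  live B7: {p}→{p}
  live B8: {p}→∅

Interference:
  g↔{p,s}
  k↔{p}
  p↔{g,k,s}
  s↔{g,p}

Registers:
  clique {g,p,s} ⇒ need ≥ 3
  assign g→R1 k→R1 p→R0 s→R2 — no edge inside a register ⇒ χ ≤ 3
  χ = 3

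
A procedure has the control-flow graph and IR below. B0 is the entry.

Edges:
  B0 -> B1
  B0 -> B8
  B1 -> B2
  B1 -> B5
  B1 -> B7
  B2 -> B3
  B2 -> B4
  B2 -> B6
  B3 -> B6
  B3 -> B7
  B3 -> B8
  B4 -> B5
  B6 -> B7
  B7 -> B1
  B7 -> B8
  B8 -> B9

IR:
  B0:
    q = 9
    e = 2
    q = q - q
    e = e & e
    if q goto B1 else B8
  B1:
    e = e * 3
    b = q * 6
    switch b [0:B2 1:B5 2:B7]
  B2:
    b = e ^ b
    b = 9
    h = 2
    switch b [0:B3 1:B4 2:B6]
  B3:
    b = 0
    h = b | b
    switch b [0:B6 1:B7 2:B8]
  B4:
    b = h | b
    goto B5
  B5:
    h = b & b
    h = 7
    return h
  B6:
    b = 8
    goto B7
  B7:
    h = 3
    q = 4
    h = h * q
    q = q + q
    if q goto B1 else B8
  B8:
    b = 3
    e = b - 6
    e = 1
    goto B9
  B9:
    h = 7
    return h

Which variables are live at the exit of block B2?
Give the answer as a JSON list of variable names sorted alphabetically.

Answer: ["b", "e", "h"]

Working:
Per-block:
  B0 def {e,q} use ∅
  B1 def {b,e} use {e,q}
  B2 def {b,h} use {b,e}
  B3 def {b,h} use ∅
  B4 def {b} use {b,h}
  B5 def {h} use {b}
  B6 def {b} use ∅
  B7 def {h,q} use ∅
  B8 def {b,e} use ∅
  B9 def {h} use ∅

Live sets:
  B0: in=∅ out={e,q}
  B1: in={e,q} out={b,e}
  B2: in={b,e} out={b,e,h}
  B3: in={e} out={e}
  B4: in={b,h} out={b}
  B5: in={b} out=∅
  B6: in={e} out={e}
  B7: in={e} out={e,q}
  B8: in=∅ out=∅
  B9: in=∅ out=∅

live-out(B2) = ["b", "e", "h"]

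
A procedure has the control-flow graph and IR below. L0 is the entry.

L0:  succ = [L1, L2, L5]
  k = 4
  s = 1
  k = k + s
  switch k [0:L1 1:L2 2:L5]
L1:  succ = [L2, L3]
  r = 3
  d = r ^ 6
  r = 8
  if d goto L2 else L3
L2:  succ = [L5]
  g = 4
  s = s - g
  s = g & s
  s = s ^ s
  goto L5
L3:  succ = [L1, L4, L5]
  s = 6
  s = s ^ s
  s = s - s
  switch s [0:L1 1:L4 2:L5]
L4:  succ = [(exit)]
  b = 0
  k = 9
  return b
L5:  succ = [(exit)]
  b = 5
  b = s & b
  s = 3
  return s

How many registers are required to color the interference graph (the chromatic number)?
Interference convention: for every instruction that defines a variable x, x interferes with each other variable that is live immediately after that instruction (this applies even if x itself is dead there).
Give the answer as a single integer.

Answer: 3

Analysis:
def/use:
  L0: def={k,s} ue=∅
  L1: def={d,r} ue=∅
  L2: def={g,s} ue={s}
  L3: def={s} ue=∅
  L4: def={b,k} ue=∅
  L5: def={b,s} ue={s}

Live sets:
  L0 li=∅ lo={s}
  L1 li={s} lo={s}
  L2 li={s} lo={s}
  L3 li=∅ lo={s}
  L4 li=∅ lo=∅
  L5 li={s} lo=∅

Conflict graph:
  b: {k,s}
  d: {r,s}
  g: {s}
  k: {b,s}
  r: {d,s}
  s: {b,d,g,k,r}

Registers:
  clique {b,k,s} ⇒ need ≥ 3
  assign b→c1 d→c1 g→c1 k→c2 r→c2 s→c0 — no edge inside a register ⇒ χ ≤ 3
  χ = 3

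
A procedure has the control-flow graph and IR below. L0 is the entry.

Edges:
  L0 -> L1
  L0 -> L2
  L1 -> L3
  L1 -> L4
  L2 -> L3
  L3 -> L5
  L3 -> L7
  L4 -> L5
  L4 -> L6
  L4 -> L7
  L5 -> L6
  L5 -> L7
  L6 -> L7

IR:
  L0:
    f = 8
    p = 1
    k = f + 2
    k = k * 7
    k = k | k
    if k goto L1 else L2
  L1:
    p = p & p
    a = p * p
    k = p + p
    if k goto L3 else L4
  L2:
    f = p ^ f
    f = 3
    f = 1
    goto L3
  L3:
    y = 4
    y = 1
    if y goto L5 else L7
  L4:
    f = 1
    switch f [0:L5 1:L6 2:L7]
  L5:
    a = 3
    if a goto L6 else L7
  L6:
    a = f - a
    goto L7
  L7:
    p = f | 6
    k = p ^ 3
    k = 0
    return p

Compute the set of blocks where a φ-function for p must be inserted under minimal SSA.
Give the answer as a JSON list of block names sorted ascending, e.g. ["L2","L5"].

Answer: ["L3", "L5", "L6", "L7"]

Working:
idom tree: L1←L0 L2←L0 L3←L0 L4←L1 L5←L0 L6←L0 L7←L0
Dom∩ at merges:
  L3: preds {L1,L2}: {L0,L1} ∩ {L0,L2} = {L0}; idom=L0
  L5: preds {L3,L4}: {L0,L3} ∩ {L0,L1,L4} = {L0}; idom=L0
  L6: preds {L4,L5}: {L0,L1,L4} ∩ {L0,L5} = {L0}; idom=L0
  L7: preds {L3,L4,L5,L6}: {L0,L3} ∩ {L0,L1,L4} ∩ {L0,L5} ∩ {L0,L6} = {L0}; idom=L0

DF walk-up:
  join L3 pred L1: L1 stop@L0
  join L3 pred L2: L2 stop@L0
  join L5 pred L3: L3 stop@L0
  join L5 pred L4: L4→L1 stop@L0
  join L6 pred L4: L4→L1 stop@L0
  join L6 pred L5: L5 stop@L0
  join L7 pred L3: L3 stop@L0
  join L7 pred L4: L4→L1 stop@L0
  join L7 pred L5: L5 stop@L0
  join L7 pred L6: L6 stop@L0
  L0: DF=∅
  L1: DF={L3,L5,L6,L7}
  L2: DF={L3}
  L3: DF={L5,L7}
  L4: DF={L5,L6,L7}
  L5: DF={L6,L7}
  L6: DF={L7}
  L7: DF=∅

φ for p: defs {L0,L1,L7}
  DF⁺ = {L3,L5,L6,L7}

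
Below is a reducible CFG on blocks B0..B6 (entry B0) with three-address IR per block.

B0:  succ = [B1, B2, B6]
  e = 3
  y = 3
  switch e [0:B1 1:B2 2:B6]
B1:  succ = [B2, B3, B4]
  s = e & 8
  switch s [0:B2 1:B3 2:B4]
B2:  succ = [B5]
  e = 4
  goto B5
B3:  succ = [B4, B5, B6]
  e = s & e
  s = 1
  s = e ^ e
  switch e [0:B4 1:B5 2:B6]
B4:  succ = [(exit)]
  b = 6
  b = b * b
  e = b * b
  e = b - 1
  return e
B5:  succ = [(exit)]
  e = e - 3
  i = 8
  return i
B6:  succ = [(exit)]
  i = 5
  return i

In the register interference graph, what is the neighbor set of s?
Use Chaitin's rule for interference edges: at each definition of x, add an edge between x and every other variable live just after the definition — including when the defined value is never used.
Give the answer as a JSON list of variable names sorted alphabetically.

Per-block:
  B0: def={e,y} ue=∅
  B1: def={s} ue={e}
  B2: def={e} ue=∅
  B3: def={e,s} ue={e,s}
  B4: def={b,e} ue=∅
  B5: def={e,i} ue={e}
  B6: def={i} ue=∅

Backward fixpoint:
  live B0: ∅→{e}
  live B1: {e}→{e,s}
  live B2: ∅→{e}
  live B3: {e,s}→{e}
  live B4: ∅→∅
  live B5: {e}→∅
  live B6: ∅→∅

Interfere edges:
  b — {e}
  e — {b,s,y}
  i — ∅
  s — {e}
  y — {e}

N(s) = ["e"]

Answer: ["e"]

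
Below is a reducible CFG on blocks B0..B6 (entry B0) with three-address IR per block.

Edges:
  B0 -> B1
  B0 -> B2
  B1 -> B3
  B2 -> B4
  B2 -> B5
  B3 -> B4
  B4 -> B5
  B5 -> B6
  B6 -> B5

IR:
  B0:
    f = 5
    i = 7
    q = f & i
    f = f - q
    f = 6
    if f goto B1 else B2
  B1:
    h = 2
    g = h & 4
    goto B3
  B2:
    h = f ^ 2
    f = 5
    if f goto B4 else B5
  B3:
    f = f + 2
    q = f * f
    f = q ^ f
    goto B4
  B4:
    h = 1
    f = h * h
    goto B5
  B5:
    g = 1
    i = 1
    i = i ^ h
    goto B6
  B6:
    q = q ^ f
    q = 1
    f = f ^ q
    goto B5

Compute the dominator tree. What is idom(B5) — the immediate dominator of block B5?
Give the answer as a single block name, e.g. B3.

idom tree: B1←B0 B2←B0 B3←B1 B4←B0 B5←B0 B6←B5
Join-block Dom:
  B4: preds {B2,B3}: {B0,B2} ∩ {B0,B1,B3} = {B0}; idom=B0
  B5: preds {B2,B4,B6}: {B0,B2} ∩ {B0,B4} ∩ {B0,B5,B6} = {B0}; idom=B0

idom(B5) = B0

Answer: B0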